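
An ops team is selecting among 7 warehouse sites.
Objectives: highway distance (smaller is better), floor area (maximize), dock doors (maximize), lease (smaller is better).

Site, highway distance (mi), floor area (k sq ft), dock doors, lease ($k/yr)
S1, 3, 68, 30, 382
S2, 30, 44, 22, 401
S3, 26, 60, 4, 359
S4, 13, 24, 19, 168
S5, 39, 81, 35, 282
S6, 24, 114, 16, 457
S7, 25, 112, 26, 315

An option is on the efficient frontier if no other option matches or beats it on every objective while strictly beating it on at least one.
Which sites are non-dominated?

S1: not dominated (best highway distance).
S2: dominated by S1 (highway distance 3≤30, floor area 68≥44, dock doors 30≥22, lease 382≤401).
S3: dominated by S7 (highway distance 25≤26, floor area 112≥60, dock doors 26≥4, lease 315≤359).
S4: not dominated (best lease).
S5: not dominated (best dock doors).
S6: not dominated (best floor area).
S7: not dominated.

S1, S4, S5, S6, S7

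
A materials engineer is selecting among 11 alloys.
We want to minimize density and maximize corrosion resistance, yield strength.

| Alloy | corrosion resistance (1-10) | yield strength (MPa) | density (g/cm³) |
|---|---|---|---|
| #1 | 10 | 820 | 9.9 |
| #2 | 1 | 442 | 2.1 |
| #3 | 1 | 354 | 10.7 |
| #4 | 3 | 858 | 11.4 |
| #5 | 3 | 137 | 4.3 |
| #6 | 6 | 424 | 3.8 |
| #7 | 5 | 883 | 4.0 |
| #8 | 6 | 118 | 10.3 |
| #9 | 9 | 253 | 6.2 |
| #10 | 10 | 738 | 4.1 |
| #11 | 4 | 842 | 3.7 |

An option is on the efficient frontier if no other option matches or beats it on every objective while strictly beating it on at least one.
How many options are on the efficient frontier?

6

#1: not dominated.
#2: not dominated (best density).
#3: dominated by #1 (corrosion resistance 10≥1, yield strength 820≥354, density 9.9≤10.7).
#4: dominated by #7 (corrosion resistance 5≥3, yield strength 883≥858, density 4.0≤11.4).
#5: dominated by #6 (corrosion resistance 6≥3, yield strength 424≥137, density 3.8≤4.3).
#6: not dominated.
#7: not dominated (best yield strength).
#8: dominated by #1 (corrosion resistance 10≥6, yield strength 820≥118, density 9.9≤10.3).
#9: dominated by #10 (corrosion resistance 10≥9, yield strength 738≥253, density 4.1≤6.2).
#10: not dominated.
#11: not dominated.
Pareto-optimal: #1, #2, #6, #7, #10, #11 → 6.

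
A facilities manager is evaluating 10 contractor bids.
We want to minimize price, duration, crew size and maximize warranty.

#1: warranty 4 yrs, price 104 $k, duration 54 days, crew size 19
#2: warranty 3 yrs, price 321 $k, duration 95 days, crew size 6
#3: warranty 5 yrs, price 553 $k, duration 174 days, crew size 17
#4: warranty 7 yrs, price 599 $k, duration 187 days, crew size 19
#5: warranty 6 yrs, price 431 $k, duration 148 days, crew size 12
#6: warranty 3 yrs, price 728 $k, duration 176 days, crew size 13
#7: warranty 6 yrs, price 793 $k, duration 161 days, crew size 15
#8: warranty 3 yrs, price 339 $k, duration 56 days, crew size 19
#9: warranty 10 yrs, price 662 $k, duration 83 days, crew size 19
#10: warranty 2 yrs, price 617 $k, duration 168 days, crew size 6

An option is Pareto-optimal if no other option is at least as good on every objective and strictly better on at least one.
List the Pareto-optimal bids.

#1: not dominated (best price).
#2: not dominated.
#3: dominated by #5 (warranty 6≥5, price 431≤553, duration 148≤174, crew size 12≤17).
#4: not dominated.
#5: not dominated.
#6: dominated by #2 (warranty 3≥3, price 321≤728, duration 95≤176, crew size 6≤13).
#7: dominated by #5 (warranty 6≥6, price 431≤793, duration 148≤161, crew size 12≤15).
#8: dominated by #1 (warranty 4≥3, price 104≤339, duration 54≤56, crew size 19≤19).
#9: not dominated (best warranty).
#10: dominated by #2 (warranty 3≥2, price 321≤617, duration 95≤168, crew size 6≤6).

#1, #2, #4, #5, #9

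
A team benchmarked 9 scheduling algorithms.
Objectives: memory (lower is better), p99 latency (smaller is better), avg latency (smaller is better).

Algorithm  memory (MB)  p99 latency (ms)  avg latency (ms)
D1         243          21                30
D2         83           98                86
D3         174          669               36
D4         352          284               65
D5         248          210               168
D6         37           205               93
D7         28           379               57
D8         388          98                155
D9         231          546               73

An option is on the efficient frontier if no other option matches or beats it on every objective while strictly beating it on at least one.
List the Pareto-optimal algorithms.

D1: not dominated (best p99 latency).
D2: not dominated.
D3: not dominated.
D4: dominated by D1 (memory 243≤352, p99 latency 21≤284, avg latency 30≤65).
D5: dominated by D1 (memory 243≤248, p99 latency 21≤210, avg latency 30≤168).
D6: not dominated.
D7: not dominated (best memory).
D8: dominated by D1 (memory 243≤388, p99 latency 21≤98, avg latency 30≤155).
D9: dominated by D7 (memory 28≤231, p99 latency 379≤546, avg latency 57≤73).

D1, D2, D3, D6, D7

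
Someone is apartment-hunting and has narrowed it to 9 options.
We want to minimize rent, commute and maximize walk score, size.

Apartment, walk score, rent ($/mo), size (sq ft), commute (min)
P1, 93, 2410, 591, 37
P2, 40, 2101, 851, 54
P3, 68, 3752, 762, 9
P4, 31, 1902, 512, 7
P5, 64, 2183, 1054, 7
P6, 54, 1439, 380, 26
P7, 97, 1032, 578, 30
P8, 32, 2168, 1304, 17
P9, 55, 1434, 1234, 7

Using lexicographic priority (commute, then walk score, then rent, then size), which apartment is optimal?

First minimize commute: best is 7, kept {P4, P5, P9}.
Then maximize walk score: best is 64, kept {P5}.

P5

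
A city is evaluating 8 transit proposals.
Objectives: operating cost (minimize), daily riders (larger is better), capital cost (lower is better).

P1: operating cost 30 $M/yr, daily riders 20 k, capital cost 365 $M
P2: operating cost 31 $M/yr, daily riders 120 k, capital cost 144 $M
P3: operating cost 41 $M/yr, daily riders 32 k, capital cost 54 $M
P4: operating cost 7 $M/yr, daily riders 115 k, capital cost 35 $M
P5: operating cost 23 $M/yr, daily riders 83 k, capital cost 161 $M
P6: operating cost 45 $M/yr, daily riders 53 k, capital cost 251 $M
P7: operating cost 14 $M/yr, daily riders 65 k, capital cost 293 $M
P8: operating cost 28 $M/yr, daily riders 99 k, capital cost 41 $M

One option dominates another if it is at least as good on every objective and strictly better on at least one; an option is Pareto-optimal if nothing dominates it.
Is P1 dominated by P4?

P4 vs P1: operating cost 7≤30, daily riders 115≥20, capital cost 35≤365 — P4 is at least as good on every objective with at least one strict improvement.

Yes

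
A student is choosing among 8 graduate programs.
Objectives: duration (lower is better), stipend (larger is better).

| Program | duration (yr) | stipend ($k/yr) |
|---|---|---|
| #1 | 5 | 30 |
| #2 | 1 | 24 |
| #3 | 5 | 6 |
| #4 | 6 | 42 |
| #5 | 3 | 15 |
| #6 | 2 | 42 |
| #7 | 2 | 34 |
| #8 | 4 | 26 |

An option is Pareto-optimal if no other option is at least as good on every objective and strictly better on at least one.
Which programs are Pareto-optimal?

#1: dominated by #6 (duration 2≤5, stipend 42≥30).
#2: not dominated (best duration).
#3: dominated by #1 (duration 5≤5, stipend 30≥6).
#4: dominated by #6 (duration 2≤6, stipend 42≥42).
#5: dominated by #2 (duration 1≤3, stipend 24≥15).
#6: not dominated.
#7: dominated by #6 (duration 2≤2, stipend 42≥34).
#8: dominated by #6 (duration 2≤4, stipend 42≥26).

#2, #6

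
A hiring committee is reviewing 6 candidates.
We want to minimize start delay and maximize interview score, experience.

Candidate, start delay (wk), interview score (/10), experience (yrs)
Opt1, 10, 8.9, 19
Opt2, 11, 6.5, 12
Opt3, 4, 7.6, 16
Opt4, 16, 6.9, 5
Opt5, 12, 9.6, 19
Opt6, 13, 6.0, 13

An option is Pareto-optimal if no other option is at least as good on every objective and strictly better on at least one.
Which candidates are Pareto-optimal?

Opt1, Opt3, Opt5

Opt1: not dominated.
Opt2: dominated by Opt1 (start delay 10≤11, interview score 8.9≥6.5, experience 19≥12).
Opt3: not dominated (best start delay).
Opt4: dominated by Opt1 (start delay 10≤16, interview score 8.9≥6.9, experience 19≥5).
Opt5: not dominated (best interview score).
Opt6: dominated by Opt1 (start delay 10≤13, interview score 8.9≥6.0, experience 19≥13).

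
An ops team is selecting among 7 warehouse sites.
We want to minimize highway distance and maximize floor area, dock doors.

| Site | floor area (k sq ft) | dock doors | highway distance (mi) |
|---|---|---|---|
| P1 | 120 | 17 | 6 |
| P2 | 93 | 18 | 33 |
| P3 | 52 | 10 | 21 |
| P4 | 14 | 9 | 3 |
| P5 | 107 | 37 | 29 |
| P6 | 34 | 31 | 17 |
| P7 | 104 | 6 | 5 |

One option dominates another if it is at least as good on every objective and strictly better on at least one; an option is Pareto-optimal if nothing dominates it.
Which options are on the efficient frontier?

P1: not dominated (best floor area).
P2: dominated by P5 (floor area 107≥93, dock doors 37≥18, highway distance 29≤33).
P3: dominated by P1 (floor area 120≥52, dock doors 17≥10, highway distance 6≤21).
P4: not dominated (best highway distance).
P5: not dominated (best dock doors).
P6: not dominated.
P7: not dominated.

P1, P4, P5, P6, P7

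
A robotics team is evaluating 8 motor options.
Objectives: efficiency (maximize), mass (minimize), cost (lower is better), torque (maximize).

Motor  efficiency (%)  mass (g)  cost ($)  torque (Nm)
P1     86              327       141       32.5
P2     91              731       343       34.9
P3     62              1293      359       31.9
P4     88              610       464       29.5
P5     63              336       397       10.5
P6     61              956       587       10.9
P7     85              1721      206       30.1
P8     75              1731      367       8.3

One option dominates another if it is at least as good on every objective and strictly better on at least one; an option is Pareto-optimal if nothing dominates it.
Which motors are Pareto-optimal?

P1: not dominated (best mass).
P2: not dominated (best efficiency).
P3: dominated by P1 (efficiency 86≥62, mass 327≤1293, cost 141≤359, torque 32.5≥31.9).
P4: not dominated.
P5: dominated by P1 (efficiency 86≥63, mass 327≤336, cost 141≤397, torque 32.5≥10.5).
P6: dominated by P1 (efficiency 86≥61, mass 327≤956, cost 141≤587, torque 32.5≥10.9).
P7: dominated by P1 (efficiency 86≥85, mass 327≤1721, cost 141≤206, torque 32.5≥30.1).
P8: dominated by P1 (efficiency 86≥75, mass 327≤1731, cost 141≤367, torque 32.5≥8.3).

P1, P2, P4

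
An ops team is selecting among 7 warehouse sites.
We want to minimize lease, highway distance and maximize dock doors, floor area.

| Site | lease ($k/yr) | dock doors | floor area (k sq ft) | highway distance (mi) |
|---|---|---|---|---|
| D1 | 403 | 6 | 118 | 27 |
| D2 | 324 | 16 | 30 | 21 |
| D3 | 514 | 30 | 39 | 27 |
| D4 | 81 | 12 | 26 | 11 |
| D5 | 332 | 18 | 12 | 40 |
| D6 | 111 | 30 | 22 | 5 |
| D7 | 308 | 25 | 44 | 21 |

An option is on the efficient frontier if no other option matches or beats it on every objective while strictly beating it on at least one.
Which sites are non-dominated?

D1, D3, D4, D6, D7

D1: not dominated (best floor area).
D2: dominated by D7 (lease 308≤324, dock doors 25≥16, floor area 44≥30, highway distance 21≤21).
D3: not dominated.
D4: not dominated (best lease).
D5: dominated by D6 (lease 111≤332, dock doors 30≥18, floor area 22≥12, highway distance 5≤40).
D6: not dominated (best highway distance).
D7: not dominated.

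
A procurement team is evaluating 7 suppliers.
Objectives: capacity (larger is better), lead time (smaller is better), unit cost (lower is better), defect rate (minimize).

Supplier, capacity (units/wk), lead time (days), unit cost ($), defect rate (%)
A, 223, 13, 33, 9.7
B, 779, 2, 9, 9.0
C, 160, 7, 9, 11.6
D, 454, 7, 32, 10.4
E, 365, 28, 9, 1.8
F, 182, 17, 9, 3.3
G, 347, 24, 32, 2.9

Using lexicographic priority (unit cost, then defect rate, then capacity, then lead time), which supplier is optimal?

First minimize unit cost: best is 9, kept {B, C, E, F}.
Then minimize defect rate: best is 1.8, kept {E}.

E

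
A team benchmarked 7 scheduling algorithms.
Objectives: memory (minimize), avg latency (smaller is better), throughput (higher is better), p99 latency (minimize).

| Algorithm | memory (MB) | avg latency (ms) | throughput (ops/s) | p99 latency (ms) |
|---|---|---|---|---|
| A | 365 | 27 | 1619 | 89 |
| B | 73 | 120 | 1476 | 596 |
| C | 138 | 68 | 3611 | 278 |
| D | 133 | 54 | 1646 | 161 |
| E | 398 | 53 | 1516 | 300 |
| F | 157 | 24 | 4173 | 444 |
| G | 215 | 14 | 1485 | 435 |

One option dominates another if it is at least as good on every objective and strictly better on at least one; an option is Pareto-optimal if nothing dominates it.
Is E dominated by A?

A vs E: memory 365≤398, avg latency 27≤53, throughput 1619≥1516, p99 latency 89≤300 — A is at least as good on every objective with at least one strict improvement.

Yes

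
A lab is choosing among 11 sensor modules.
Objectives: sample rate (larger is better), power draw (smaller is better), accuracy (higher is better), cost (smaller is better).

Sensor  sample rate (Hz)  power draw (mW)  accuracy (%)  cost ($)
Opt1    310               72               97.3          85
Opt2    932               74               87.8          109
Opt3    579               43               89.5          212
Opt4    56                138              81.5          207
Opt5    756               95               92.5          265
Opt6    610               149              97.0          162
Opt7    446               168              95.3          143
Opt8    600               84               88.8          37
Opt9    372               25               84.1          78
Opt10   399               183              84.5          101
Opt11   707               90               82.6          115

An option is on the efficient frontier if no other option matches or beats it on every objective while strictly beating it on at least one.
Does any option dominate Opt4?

Opt1 vs Opt4: sample rate 310≥56, power draw 72≤138, accuracy 97.3≥81.5, cost 85≤207 — Opt1 is at least as good on every objective and strictly better on at least one, so Opt1 dominates Opt4.

Yes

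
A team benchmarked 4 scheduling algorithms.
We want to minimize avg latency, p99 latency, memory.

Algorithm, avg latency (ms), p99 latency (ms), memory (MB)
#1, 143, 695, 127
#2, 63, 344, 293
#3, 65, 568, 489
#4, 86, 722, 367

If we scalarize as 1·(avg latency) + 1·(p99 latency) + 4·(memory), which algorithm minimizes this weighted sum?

#1

#1: 1·143 + 1·695 + 4·127 = 1346
#2: 1·63 + 1·344 + 4·293 = 1579
#3: 1·65 + 1·568 + 4·489 = 2589
#4: 1·86 + 1·722 + 4·367 = 2276
Lowest: #1 at 1346.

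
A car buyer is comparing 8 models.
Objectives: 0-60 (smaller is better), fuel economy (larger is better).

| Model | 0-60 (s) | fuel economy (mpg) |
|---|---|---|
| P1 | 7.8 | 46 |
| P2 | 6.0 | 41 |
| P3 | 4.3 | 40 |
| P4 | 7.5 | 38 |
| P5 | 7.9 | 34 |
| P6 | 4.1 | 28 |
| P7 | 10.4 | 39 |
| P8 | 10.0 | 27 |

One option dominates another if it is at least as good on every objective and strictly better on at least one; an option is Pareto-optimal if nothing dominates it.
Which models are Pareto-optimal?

P1, P2, P3, P6

P1: not dominated (best fuel economy).
P2: not dominated.
P3: not dominated.
P4: dominated by P2 (0-60 6.0≤7.5, fuel economy 41≥38).
P5: dominated by P1 (0-60 7.8≤7.9, fuel economy 46≥34).
P6: not dominated (best 0-60).
P7: dominated by P1 (0-60 7.8≤10.4, fuel economy 46≥39).
P8: dominated by P1 (0-60 7.8≤10.0, fuel economy 46≥27).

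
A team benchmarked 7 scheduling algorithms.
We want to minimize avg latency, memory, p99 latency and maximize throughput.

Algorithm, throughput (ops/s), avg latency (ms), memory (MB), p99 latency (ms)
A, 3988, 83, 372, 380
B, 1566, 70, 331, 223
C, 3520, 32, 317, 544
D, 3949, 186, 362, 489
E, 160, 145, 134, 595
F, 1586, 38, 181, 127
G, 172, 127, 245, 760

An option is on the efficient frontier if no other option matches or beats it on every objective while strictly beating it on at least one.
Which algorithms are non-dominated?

A: not dominated (best throughput).
B: dominated by F (throughput 1586≥1566, avg latency 38≤70, memory 181≤331, p99 latency 127≤223).
C: not dominated (best avg latency).
D: not dominated.
E: not dominated (best memory).
F: not dominated (best p99 latency).
G: dominated by F (throughput 1586≥172, avg latency 38≤127, memory 181≤245, p99 latency 127≤760).

A, C, D, E, F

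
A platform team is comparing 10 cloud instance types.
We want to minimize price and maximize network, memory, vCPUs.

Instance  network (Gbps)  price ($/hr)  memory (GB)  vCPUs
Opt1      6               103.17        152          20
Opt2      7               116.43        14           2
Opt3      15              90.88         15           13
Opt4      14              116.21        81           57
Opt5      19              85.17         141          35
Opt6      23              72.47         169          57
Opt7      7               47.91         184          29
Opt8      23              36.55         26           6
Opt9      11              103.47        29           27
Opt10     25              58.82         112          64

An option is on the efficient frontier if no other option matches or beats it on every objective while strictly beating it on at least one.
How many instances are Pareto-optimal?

Opt1: dominated by Opt6 (network 23≥6, price 72.47≤103.17, memory 169≥152, vCPUs 57≥20).
Opt2: dominated by Opt3 (network 15≥7, price 90.88≤116.43, memory 15≥14, vCPUs 13≥2).
Opt3: dominated by Opt5 (network 19≥15, price 85.17≤90.88, memory 141≥15, vCPUs 35≥13).
Opt4: dominated by Opt6 (network 23≥14, price 72.47≤116.21, memory 169≥81, vCPUs 57≥57).
Opt5: dominated by Opt6 (network 23≥19, price 72.47≤85.17, memory 169≥141, vCPUs 57≥35).
Opt6: not dominated.
Opt7: not dominated (best memory).
Opt8: not dominated (best price).
Opt9: dominated by Opt5 (network 19≥11, price 85.17≤103.47, memory 141≥29, vCPUs 35≥27).
Opt10: not dominated (best network).
Pareto-optimal: Opt6, Opt7, Opt8, Opt10 → 4.

4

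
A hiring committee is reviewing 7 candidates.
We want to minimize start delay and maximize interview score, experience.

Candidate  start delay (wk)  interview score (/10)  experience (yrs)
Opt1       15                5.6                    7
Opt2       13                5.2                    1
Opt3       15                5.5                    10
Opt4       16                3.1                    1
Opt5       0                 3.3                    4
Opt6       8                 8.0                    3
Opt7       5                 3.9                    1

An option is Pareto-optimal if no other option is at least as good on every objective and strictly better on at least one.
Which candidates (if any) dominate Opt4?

Opt1, Opt2, Opt3, Opt5, Opt6, Opt7

Opt1: start delay 15≤16, interview score 5.6≥3.1, experience 7≥1 — dominates Opt4.
Opt2: start delay 13≤16, interview score 5.2≥3.1, experience 1≥1 — dominates Opt4.
Opt3: start delay 15≤16, interview score 5.5≥3.1, experience 10≥1 — dominates Opt4.
Opt5: start delay 0≤16, interview score 3.3≥3.1, experience 4≥1 — dominates Opt4.
Opt6: start delay 8≤16, interview score 8.0≥3.1, experience 3≥1 — dominates Opt4.
Opt7: start delay 5≤16, interview score 3.9≥3.1, experience 1≥1 — dominates Opt4.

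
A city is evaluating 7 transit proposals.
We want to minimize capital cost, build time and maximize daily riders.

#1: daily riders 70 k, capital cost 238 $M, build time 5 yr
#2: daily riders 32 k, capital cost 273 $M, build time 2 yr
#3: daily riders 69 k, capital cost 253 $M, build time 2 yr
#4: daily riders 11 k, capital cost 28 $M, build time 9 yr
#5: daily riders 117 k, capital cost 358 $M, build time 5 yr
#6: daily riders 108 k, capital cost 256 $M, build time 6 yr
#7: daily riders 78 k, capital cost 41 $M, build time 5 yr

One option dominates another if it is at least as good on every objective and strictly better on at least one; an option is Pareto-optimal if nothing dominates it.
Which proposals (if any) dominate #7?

#1: worse on daily riders (70 vs 78).
#2: worse on daily riders (32 vs 78).
#3: worse on daily riders (69 vs 78).
#4: worse on daily riders (11 vs 78).
#5: worse on capital cost (358 vs 41).
#6: worse on capital cost (256 vs 41).
No option dominates #7.

none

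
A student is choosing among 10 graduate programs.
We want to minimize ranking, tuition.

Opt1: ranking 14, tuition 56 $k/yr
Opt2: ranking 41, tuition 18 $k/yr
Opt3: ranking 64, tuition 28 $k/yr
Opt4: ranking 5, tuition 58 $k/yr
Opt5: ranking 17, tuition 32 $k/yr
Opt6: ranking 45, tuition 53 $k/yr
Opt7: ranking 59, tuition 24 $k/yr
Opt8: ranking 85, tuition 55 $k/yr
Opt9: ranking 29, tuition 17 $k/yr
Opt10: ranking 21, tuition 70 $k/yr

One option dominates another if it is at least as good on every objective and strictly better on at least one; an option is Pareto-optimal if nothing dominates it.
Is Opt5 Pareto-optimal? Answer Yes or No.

Yes

Opt1: worse on tuition (56 vs 32).
Opt2: worse on ranking (41 vs 17).
Opt3: worse on ranking (64 vs 17).
Opt4: worse on tuition (58 vs 32).
Opt6: worse on ranking (45 vs 17).
Opt7: worse on ranking (59 vs 17).
Opt8: worse on ranking (85 vs 17).
Opt9: worse on ranking (29 vs 17).
Opt10: worse on ranking (21 vs 17).
No option is at least as good as Opt5 on every objective and strictly better on one.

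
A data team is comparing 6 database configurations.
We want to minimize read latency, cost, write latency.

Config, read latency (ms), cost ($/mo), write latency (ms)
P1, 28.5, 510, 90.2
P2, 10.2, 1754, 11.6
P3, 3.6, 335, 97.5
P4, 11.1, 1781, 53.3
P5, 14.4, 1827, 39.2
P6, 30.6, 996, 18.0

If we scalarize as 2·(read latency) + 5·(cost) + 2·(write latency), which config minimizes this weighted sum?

P1: 2·28.5 + 5·510 + 2·90.2 = 2787.4
P2: 2·10.2 + 5·1754 + 2·11.6 = 8813.6
P3: 2·3.6 + 5·335 + 2·97.5 = 1877.2
P4: 2·11.1 + 5·1781 + 2·53.3 = 9033.8
P5: 2·14.4 + 5·1827 + 2·39.2 = 9242.2
P6: 2·30.6 + 5·996 + 2·18.0 = 5077.2
Lowest: P3 at 1877.2.

P3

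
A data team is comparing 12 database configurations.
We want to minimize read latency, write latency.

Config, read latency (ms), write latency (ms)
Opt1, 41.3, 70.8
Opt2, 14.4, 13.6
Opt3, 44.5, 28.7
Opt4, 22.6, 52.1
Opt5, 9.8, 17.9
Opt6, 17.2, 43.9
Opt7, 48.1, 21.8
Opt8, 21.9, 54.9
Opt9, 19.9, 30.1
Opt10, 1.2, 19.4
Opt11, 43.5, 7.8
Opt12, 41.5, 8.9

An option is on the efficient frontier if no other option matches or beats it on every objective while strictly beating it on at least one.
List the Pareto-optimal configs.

Opt1: dominated by Opt2 (read latency 14.4≤41.3, write latency 13.6≤70.8).
Opt2: not dominated.
Opt3: dominated by Opt2 (read latency 14.4≤44.5, write latency 13.6≤28.7).
Opt4: dominated by Opt2 (read latency 14.4≤22.6, write latency 13.6≤52.1).
Opt5: not dominated.
Opt6: dominated by Opt2 (read latency 14.4≤17.2, write latency 13.6≤43.9).
Opt7: dominated by Opt2 (read latency 14.4≤48.1, write latency 13.6≤21.8).
Opt8: dominated by Opt2 (read latency 14.4≤21.9, write latency 13.6≤54.9).
Opt9: dominated by Opt2 (read latency 14.4≤19.9, write latency 13.6≤30.1).
Opt10: not dominated (best read latency).
Opt11: not dominated (best write latency).
Opt12: not dominated.

Opt2, Opt5, Opt10, Opt11, Opt12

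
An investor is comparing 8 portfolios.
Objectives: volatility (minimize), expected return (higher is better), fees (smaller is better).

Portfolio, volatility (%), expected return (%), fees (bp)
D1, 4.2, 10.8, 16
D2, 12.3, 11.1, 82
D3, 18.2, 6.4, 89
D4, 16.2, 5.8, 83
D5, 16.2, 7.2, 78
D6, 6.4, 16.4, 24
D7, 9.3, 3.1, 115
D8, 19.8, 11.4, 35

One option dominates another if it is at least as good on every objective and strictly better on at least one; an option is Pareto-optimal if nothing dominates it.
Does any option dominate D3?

Yes

D1 vs D3: volatility 4.2≤18.2, expected return 10.8≥6.4, fees 16≤89 — D1 is at least as good on every objective and strictly better on at least one, so D1 dominates D3.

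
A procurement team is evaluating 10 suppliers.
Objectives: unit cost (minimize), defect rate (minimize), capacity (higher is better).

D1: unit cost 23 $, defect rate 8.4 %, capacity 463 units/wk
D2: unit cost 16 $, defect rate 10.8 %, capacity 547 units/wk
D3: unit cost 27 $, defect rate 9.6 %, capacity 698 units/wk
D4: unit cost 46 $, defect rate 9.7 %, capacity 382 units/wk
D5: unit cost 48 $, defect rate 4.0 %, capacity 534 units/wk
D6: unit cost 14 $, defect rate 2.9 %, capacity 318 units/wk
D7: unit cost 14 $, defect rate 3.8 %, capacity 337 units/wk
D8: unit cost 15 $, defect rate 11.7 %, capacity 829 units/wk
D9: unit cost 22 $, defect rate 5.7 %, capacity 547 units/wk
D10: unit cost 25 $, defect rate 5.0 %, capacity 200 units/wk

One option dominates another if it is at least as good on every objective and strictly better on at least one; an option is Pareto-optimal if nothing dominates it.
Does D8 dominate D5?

No

D8 vs D5: D8 is worse on defect rate (11.7 vs 4.0), so it does not dominate D5.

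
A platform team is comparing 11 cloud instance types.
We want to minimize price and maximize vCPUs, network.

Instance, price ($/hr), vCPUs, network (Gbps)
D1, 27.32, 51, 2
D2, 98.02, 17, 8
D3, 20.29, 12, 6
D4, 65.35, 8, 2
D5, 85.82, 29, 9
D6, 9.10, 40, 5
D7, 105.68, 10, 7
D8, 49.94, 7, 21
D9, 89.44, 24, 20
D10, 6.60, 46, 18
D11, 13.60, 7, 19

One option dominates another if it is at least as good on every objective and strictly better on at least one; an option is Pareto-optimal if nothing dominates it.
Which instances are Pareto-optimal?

D1: not dominated (best vCPUs).
D2: dominated by D5 (price 85.82≤98.02, vCPUs 29≥17, network 9≥8).
D3: dominated by D10 (price 6.60≤20.29, vCPUs 46≥12, network 18≥6).
D4: dominated by D1 (price 27.32≤65.35, vCPUs 51≥8, network 2≥2).
D5: dominated by D10 (price 6.60≤85.82, vCPUs 46≥29, network 18≥9).
D6: dominated by D10 (price 6.60≤9.10, vCPUs 46≥40, network 18≥5).
D7: dominated by D2 (price 98.02≤105.68, vCPUs 17≥10, network 8≥7).
D8: not dominated (best network).
D9: not dominated.
D10: not dominated (best price).
D11: not dominated.

D1, D8, D9, D10, D11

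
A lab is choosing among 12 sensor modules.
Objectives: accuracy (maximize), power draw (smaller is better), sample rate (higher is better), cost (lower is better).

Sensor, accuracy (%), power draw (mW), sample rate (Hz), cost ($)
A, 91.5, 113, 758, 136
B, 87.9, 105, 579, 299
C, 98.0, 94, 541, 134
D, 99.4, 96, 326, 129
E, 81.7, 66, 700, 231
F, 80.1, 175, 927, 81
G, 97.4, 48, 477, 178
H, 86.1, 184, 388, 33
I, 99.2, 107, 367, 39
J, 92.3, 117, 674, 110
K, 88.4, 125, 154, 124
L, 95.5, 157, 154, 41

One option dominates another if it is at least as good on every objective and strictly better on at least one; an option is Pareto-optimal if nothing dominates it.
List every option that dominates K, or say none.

I: accuracy 99.2≥88.4, power draw 107≤125, sample rate 367≥154, cost 39≤124 — dominates K.
J: accuracy 92.3≥88.4, power draw 117≤125, sample rate 674≥154, cost 110≤124 — dominates K.
Others (A, B, C, D, E, F, G, H, L) are each worse than K on at least one objective.

I, J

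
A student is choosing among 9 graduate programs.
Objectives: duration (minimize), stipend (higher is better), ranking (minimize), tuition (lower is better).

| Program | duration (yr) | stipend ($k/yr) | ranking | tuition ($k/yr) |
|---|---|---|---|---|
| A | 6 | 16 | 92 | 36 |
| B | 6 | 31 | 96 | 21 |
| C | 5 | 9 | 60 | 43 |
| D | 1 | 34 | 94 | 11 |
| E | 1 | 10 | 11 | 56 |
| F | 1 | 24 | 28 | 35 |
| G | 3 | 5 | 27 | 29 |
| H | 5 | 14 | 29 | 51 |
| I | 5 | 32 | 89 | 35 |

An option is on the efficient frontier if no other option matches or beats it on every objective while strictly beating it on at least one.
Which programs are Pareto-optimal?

D, E, F, G, I

A: dominated by F (duration 1≤6, stipend 24≥16, ranking 28≤92, tuition 35≤36).
B: dominated by D (duration 1≤6, stipend 34≥31, ranking 94≤96, tuition 11≤21).
C: dominated by F (duration 1≤5, stipend 24≥9, ranking 28≤60, tuition 35≤43).
D: not dominated (best stipend).
E: not dominated (best ranking).
F: not dominated.
G: not dominated.
H: dominated by F (duration 1≤5, stipend 24≥14, ranking 28≤29, tuition 35≤51).
I: not dominated.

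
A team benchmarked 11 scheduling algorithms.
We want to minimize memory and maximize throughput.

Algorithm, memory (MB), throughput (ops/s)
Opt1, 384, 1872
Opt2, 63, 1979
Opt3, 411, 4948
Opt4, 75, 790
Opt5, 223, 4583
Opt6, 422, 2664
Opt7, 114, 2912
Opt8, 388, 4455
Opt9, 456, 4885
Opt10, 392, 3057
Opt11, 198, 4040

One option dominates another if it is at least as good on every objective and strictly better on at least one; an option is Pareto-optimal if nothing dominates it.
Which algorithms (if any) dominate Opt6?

Opt3, Opt5, Opt7, Opt8, Opt10, Opt11

Opt3: memory 411≤422, throughput 4948≥2664 — dominates Opt6.
Opt5: memory 223≤422, throughput 4583≥2664 — dominates Opt6.
Opt7: memory 114≤422, throughput 2912≥2664 — dominates Opt6.
Opt8: memory 388≤422, throughput 4455≥2664 — dominates Opt6.
Opt10: memory 392≤422, throughput 3057≥2664 — dominates Opt6.
Opt11: memory 198≤422, throughput 4040≥2664 — dominates Opt6.
Others (Opt1, Opt2, Opt4, Opt9) are each worse than Opt6 on at least one objective.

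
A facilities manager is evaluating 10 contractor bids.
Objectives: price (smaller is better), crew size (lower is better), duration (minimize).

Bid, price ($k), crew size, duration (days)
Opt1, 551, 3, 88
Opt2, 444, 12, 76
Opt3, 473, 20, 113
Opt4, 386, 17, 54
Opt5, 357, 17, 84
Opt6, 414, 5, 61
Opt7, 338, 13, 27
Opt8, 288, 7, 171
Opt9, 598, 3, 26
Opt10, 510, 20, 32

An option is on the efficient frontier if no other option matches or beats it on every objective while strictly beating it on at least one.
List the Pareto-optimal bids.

Opt1: not dominated.
Opt2: dominated by Opt6 (price 414≤444, crew size 5≤12, duration 61≤76).
Opt3: dominated by Opt2 (price 444≤473, crew size 12≤20, duration 76≤113).
Opt4: dominated by Opt7 (price 338≤386, crew size 13≤17, duration 27≤54).
Opt5: dominated by Opt7 (price 338≤357, crew size 13≤17, duration 27≤84).
Opt6: not dominated.
Opt7: not dominated.
Opt8: not dominated (best price).
Opt9: not dominated (best duration).
Opt10: dominated by Opt7 (price 338≤510, crew size 13≤20, duration 27≤32).

Opt1, Opt6, Opt7, Opt8, Opt9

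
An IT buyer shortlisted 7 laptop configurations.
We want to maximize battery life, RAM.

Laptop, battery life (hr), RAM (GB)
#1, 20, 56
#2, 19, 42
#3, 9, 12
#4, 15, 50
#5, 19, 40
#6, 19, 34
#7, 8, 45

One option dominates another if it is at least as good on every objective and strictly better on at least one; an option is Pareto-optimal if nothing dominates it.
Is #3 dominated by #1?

Yes

#1 vs #3: battery life 20≥9, RAM 56≥12 — #1 is at least as good on every objective with at least one strict improvement.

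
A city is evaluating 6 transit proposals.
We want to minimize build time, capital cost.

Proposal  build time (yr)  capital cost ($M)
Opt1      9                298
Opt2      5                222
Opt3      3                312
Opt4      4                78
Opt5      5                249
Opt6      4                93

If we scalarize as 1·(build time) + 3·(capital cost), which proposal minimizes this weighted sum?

Opt4

Opt1: 1·9 + 3·298 = 903
Opt2: 1·5 + 3·222 = 671
Opt3: 1·3 + 3·312 = 939
Opt4: 1·4 + 3·78 = 238
Opt5: 1·5 + 3·249 = 752
Opt6: 1·4 + 3·93 = 283
Lowest: Opt4 at 238.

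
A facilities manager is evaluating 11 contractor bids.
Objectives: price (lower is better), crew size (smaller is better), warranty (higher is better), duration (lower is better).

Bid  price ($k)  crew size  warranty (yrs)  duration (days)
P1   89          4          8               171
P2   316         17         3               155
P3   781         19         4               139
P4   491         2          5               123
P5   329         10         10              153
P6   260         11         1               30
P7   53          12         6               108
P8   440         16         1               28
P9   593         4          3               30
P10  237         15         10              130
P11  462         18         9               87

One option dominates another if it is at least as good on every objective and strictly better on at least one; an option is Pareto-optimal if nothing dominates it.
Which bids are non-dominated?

P1, P4, P5, P6, P7, P8, P9, P10, P11

P1: not dominated.
P2: dominated by P7 (price 53≤316, crew size 12≤17, warranty 6≥3, duration 108≤155).
P3: dominated by P4 (price 491≤781, crew size 2≤19, warranty 5≥4, duration 123≤139).
P4: not dominated (best crew size).
P5: not dominated.
P6: not dominated.
P7: not dominated (best price).
P8: not dominated (best duration).
P9: not dominated.
P10: not dominated.
P11: not dominated.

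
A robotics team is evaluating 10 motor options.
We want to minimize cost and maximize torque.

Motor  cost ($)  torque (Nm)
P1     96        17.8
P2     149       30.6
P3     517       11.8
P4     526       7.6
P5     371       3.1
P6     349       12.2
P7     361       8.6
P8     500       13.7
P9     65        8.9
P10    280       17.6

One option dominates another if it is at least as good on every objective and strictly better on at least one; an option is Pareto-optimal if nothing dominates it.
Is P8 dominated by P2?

Yes

P2 vs P8: cost 149≤500, torque 30.6≥13.7 — P2 is at least as good on every objective with at least one strict improvement.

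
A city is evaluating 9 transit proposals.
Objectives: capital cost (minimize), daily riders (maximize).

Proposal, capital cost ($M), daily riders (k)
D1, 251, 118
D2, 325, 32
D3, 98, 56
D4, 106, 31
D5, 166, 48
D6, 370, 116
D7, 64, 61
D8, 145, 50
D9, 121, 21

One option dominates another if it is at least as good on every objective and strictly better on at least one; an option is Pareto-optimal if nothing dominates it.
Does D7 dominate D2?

Yes

D7 vs D2: capital cost 64≤325, daily riders 61≥32 — D7 is at least as good on every objective with at least one strict improvement.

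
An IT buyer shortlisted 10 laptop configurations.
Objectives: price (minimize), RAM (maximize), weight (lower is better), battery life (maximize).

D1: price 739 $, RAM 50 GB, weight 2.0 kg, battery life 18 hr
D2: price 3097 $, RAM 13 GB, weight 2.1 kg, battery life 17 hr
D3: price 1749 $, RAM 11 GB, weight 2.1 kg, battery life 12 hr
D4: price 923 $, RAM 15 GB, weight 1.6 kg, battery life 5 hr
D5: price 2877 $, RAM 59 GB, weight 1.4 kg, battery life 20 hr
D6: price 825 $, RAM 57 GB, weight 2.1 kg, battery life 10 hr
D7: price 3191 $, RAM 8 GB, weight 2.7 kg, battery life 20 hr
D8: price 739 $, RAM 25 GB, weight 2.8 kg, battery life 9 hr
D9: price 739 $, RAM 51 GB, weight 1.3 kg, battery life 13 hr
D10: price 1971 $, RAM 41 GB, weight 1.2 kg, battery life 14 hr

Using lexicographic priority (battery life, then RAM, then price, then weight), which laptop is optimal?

First maximize battery life: best is 20, kept {D5, D7}.
Then maximize RAM: best is 59, kept {D5}.

D5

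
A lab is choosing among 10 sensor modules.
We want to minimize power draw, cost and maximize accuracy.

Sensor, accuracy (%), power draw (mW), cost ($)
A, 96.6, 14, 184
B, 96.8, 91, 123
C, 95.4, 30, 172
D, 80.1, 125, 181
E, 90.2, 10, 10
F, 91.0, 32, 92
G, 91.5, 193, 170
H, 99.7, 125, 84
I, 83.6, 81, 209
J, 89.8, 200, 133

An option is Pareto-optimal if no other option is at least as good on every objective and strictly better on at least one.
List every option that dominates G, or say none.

B: accuracy 96.8≥91.5, power draw 91≤193, cost 123≤170 — dominates G.
H: accuracy 99.7≥91.5, power draw 125≤193, cost 84≤170 — dominates G.
Others (A, C, D, E, F, I, J) are each worse than G on at least one objective.

B, H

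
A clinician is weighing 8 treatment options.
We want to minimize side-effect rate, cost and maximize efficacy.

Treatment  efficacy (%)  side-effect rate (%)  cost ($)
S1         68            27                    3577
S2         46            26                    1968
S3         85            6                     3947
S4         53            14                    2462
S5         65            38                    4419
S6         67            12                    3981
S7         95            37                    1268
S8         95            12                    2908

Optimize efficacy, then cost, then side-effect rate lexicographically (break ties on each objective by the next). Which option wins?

S7

First maximize efficacy: best is 95, kept {S7, S8}.
Then minimize cost: best is 1268, kept {S7}.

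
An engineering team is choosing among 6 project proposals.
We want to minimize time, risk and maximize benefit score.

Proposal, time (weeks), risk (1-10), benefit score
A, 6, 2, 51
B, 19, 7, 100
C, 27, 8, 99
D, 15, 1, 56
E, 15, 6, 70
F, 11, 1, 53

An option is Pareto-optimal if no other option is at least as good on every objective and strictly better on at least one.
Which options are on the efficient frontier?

A: not dominated (best time).
B: not dominated (best benefit score).
C: dominated by B (time 19≤27, risk 7≤8, benefit score 100≥99).
D: not dominated.
E: not dominated.
F: not dominated.

A, B, D, E, F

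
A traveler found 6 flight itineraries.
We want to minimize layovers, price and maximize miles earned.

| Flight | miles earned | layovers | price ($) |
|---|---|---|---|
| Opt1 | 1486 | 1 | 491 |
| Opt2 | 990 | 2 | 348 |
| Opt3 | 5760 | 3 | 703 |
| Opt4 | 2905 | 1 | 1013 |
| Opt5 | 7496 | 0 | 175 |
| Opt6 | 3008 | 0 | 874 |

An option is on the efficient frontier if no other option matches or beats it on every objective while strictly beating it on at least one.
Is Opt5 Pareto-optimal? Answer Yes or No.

Opt1: worse on miles earned (1486 vs 7496).
Opt2: worse on miles earned (990 vs 7496).
Opt3: worse on miles earned (5760 vs 7496).
Opt4: worse on miles earned (2905 vs 7496).
Opt6: worse on miles earned (3008 vs 7496).
No option is at least as good as Opt5 on every objective and strictly better on one.

Yes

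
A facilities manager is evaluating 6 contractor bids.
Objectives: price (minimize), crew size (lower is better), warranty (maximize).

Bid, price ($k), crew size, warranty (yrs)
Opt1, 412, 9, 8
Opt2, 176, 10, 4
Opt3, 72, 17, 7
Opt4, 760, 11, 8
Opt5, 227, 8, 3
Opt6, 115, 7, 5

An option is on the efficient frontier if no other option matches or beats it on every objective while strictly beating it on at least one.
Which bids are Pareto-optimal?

Opt1, Opt3, Opt6

Opt1: not dominated.
Opt2: dominated by Opt6 (price 115≤176, crew size 7≤10, warranty 5≥4).
Opt3: not dominated (best price).
Opt4: dominated by Opt1 (price 412≤760, crew size 9≤11, warranty 8≥8).
Opt5: dominated by Opt6 (price 115≤227, crew size 7≤8, warranty 5≥3).
Opt6: not dominated (best crew size).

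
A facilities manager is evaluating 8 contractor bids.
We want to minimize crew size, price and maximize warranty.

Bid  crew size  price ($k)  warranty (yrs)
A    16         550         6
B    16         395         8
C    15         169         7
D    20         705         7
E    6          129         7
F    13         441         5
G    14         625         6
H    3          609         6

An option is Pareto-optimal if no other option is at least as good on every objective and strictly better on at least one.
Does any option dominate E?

A: worse on crew size (16 vs 6).
B: worse on crew size (16 vs 6).
C: worse on crew size (15 vs 6).
D: worse on crew size (20 vs 6).
F: worse on crew size (13 vs 6).
G: worse on crew size (14 vs 6).
H: worse on price (609 vs 129).
No option is at least as good as E on every objective and strictly better on one.

No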